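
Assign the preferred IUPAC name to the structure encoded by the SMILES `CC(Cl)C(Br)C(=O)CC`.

4-bromo-5-chlorohexan-3-one

The longest chain bearing the carbonyl is 6 carbons long (hexane).
The highest-priority functional group is a ketone (C=O on an internal carbon), so the name ends in -one.
The numbering direction is chosen so that numbering from this end puts the carbonyl group at C-3 rather than C-4.
This places the carbonyl at C-3; a bromo group at C-4; a chloro group at C-5.
Substituent prefixes are cited in alphabetical order (multiplying prefixes like di-/tri- are ignored for ordering).
The name is 4-bromo-5-chlorohexan-3-one.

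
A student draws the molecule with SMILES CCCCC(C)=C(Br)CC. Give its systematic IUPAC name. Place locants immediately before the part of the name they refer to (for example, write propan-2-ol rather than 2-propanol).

3-bromo-4-methyloct-3-ene

The longest carbon chain that includes the multiple bond has 8 carbons, so the parent hydride is octane.
A C=C double bond in the chain gives the infix -ene-.
Number the chain so that numbering from this end puts the double bond at C-3 rather than C-5.
With this numbering: the double bond between C-3 and C-4; a bromo group at C-3; a methyl group at C-4.
The substituents are ordered alphabetically, ignoring any di-/tri- multipliers.
Putting it together: 3-bromo-4-methyloct-3-ene.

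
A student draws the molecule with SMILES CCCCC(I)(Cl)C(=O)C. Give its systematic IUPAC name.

The longest carbon chain that includes the carbonyl has 7 carbons, so the parent hydride is heptane.
The principal characteristic group is a ketone (C=O on an internal carbon), named with the suffix -one.
The numbering direction is chosen so that numbering from this end puts the carbonyl group at C-2 rather than C-6.
This places the carbonyl at C-2; a chloro group at C-3; an iodo group at C-3.
Substituent prefixes are cited in alphabetical order (multiplying prefixes like di-/tri- are ignored for ordering).
The name is 3-chloro-3-iodoheptan-2-one.

3-chloro-3-iodoheptan-2-one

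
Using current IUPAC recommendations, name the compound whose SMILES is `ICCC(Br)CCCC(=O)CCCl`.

The longest carbon chain that includes the carbonyl has 9 carbons, so the parent hydride is nonane.
The highest-priority functional group is a ketone (C=O on an internal carbon), so the name ends in -one.
Number the chain so that numbering from this end puts the carbonyl group at C-3 rather than C-7.
That gives the carbonyl at C-3; a bromo group at C-7; a chloro group at C-1; an iodo group at C-9.
Substituent prefixes are cited in alphabetical order (multiplying prefixes like di-/tri- are ignored for ordering).
Putting it together: 7-bromo-1-chloro-9-iodononan-3-one.

7-bromo-1-chloro-9-iodononan-3-one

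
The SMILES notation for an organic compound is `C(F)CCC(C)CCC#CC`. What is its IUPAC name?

The longest chain bearing the multiple bond is 9 carbons long (nonane).
A C≡C triple bond in the chain gives the infix -yne-.
Number the chain so that numbering from this end puts the triple bond at C-2 rather than C-7.
This places the triple bond between C-2 and C-3; a fluoro group at C-9; a methyl group at C-6.
Prefixes are listed alphabetically: fluoro, methyl.
The name is 9-fluoro-6-methylnon-2-yne.

9-fluoro-6-methylnon-2-yne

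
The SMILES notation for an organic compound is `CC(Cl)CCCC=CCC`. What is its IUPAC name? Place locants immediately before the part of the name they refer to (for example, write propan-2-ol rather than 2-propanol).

8-chloronon-3-ene

The longest carbon chain that includes the multiple bond has 9 carbons, so the parent hydride is nonane.
The chain contains a C=C double bond, so the unsaturation ending is -ene.
Choose the numbering such that numbering from this end puts the double bond at C-3 rather than C-6.
This places the double bond between C-3 and C-4; a chloro group at C-8.
Putting it together: 8-chloronon-3-ene.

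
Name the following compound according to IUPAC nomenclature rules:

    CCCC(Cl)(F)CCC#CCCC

8-chloro-8-fluoroundec-4-yne

Counting along the main chain through the multiple bond gives 11 carbons: the parent is undecane.
There is one C≡C triple bond, indicated by the ending -yne.
The numbering direction is chosen so that numbering from this end puts the triple bond at C-4 rather than C-7.
With this numbering: the triple bond between C-4 and C-5; a chloro group at C-8; a fluoro group at C-8.
Prefixes are listed alphabetically: chloro, fluoro.
Assembling the pieces gives 8-chloro-8-fluoroundec-4-yne.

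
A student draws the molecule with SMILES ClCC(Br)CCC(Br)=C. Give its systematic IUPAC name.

Counting along the main chain through the multiple bond gives 6 carbons: the parent is hexane.
The chain contains a C=C double bond, so the unsaturation ending is -ene.
Number the chain so that numbering from this end puts the double bond at C-1 rather than C-5.
With this numbering: the double bond between C-1 and C-2; bromo groups at C-2 and C-5; a chloro group at C-6.
The substituents are ordered alphabetically, ignoring any di-/tri- multipliers.
The name is 2,5-dibromo-6-chlorohex-1-ene.

2,5-dibromo-6-chlorohex-1-ene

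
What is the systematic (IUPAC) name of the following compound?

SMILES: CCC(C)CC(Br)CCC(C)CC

5-bromo-3,8-dimethyldecane

The longest carbon chain is 10 atoms: the parent is decane.
Choose the numbering such that the substituent locant set {3,5,8} is lower than {3,6,8} at the first point of difference.
That gives a bromo group at C-5; methyl groups at C-3 and C-8.
The substituents are ordered alphabetically, ignoring any di-/tri- multipliers.
Assembling the pieces gives 5-bromo-3,8-dimethyldecane.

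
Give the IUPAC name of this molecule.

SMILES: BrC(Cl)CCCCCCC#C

Counting along the main chain through the multiple bond gives 9 carbons: the parent is nonane.
A C≡C triple bond in the chain gives the infix -yne-.
Number the chain so that numbering from this end puts the triple bond at C-1 rather than C-8.
With this numbering: the triple bond between C-1 and C-2; a bromo group at C-9; a chloro group at C-9.
Prefixes are listed alphabetically: bromo, chloro.
The name is 9-bromo-9-chloronon-1-yne.

9-bromo-9-chloronon-1-yne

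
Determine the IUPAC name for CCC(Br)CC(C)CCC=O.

6-bromo-4-methyloctanal

The longest carbon chain that includes the –CHO group has 8 carbons, so the parent hydride is octane.
The principal characteristic group is an aldehyde (terminal –CHO), named with the suffix -al.
The numbering direction is chosen so that the aldehyde carbon is C-1 by definition.
This places a bromo group at C-6; a methyl group at C-4.
The substituents are ordered alphabetically, ignoring any di-/tri- multipliers.
Putting it together: 6-bromo-4-methyloctanal.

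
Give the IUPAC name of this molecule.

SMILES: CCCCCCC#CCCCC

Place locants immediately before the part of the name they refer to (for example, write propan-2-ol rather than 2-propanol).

The longest chain bearing the multiple bond is 12 carbons long (dodecane).
A C≡C triple bond in the chain gives the infix -yne-.
The numbering direction is chosen so that numbering from this end puts the triple bond at C-5 rather than C-7.
With this numbering: the triple bond between C-5 and C-6.
The name is dodec-5-yne.

dodec-5-yne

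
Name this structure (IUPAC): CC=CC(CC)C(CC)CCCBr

The longest carbon chain that includes the multiple bond has 8 carbons, so the parent hydride is octane.
The chain contains a C=C double bond, so the unsaturation ending is -ene.
The numbering direction is chosen so that numbering from this end puts the double bond at C-2 rather than C-6.
This places the double bond between C-2 and C-3; a bromo group at C-8; ethyl groups at C-4 and C-5.
Prefixes are listed alphabetically: bromo, ethyl.
The name is 8-bromo-4,5-diethyloct-2-ene.

8-bromo-4,5-diethyloct-2-ene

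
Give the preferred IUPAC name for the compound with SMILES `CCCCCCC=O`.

The longest chain bearing the –CHO group is 7 carbons long (heptane).
The highest-priority functional group is an aldehyde (terminal –CHO), so the name ends in -al.
Choose the numbering such that the aldehyde carbon is C-1 by definition.
Putting it together: heptanal.

heptanal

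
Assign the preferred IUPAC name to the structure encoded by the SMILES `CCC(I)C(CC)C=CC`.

The longest chain bearing the multiple bond is 7 carbons long (heptane).
There is one C=C double bond, indicated by the ending -ene.
The numbering direction is chosen so that numbering from this end puts the double bond at C-2 rather than C-5.
That gives the double bond between C-2 and C-3; an ethyl group at C-4; an iodo group at C-5.
Substituent prefixes are cited in alphabetical order (multiplying prefixes like di-/tri- are ignored for ordering).
The name is 4-ethyl-5-iodohept-2-ene.

4-ethyl-5-iodohept-2-ene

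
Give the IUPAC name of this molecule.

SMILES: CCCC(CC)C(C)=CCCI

The longest chain bearing the multiple bond is 8 carbons long (octane).
A C=C double bond in the chain gives the infix -ene-.
Choose the numbering such that numbering from this end puts the double bond at C-3 rather than C-5.
That gives the double bond between C-3 and C-4; an ethyl group at C-5; an iodo group at C-1; a methyl group at C-4.
Substituent prefixes are cited in alphabetical order (multiplying prefixes like di-/tri- are ignored for ordering).
Assembling the pieces gives 5-ethyl-1-iodo-4-methyloct-3-ene.

5-ethyl-1-iodo-4-methyloct-3-ene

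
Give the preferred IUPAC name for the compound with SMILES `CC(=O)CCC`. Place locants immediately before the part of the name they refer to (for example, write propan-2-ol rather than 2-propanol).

pentan-2-one

The longest chain bearing the carbonyl is 5 carbons long (pentane).
A ketone (C=O on an internal carbon) is the principal characteristic group, giving the suffix -one.
The numbering direction is chosen so that numbering from this end puts the carbonyl group at C-2 rather than C-4.
That gives the carbonyl at C-2.
Putting it together: pentan-2-one.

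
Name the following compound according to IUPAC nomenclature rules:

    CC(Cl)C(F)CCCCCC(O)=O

The longest carbon chain that includes the –COOH group has 9 carbons, so the parent hydride is nonane.
A carboxylic acid (terminal –COOH) is the principal characteristic group, giving the suffix -oic acid.
The numbering direction is chosen so that the carboxylic acid carbon is C-1 by definition.
This places a chloro group at C-8; a fluoro group at C-7.
Substituent prefixes are cited in alphabetical order (multiplying prefixes like di-/tri- are ignored for ordering).
The name is 8-chloro-7-fluorononanoic acid.

8-chloro-7-fluorononanoic acid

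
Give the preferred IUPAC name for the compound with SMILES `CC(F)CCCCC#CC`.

The longest carbon chain that includes the multiple bond has 9 carbons, so the parent hydride is nonane.
A C≡C triple bond in the chain gives the infix -yne-.
The numbering direction is chosen so that numbering from this end puts the triple bond at C-2 rather than C-7.
With this numbering: the triple bond between C-2 and C-3; a fluoro group at C-8.
Assembling the pieces gives 8-fluoronon-2-yne.

8-fluoronon-2-yne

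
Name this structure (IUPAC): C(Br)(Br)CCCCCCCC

The parent chain contains 9 carbons (nonane).
The numbering direction is chosen so that the substituent locant set {1,1} is lower than {9,9} at the first point of difference.
That gives two bromo groups at C-1.
Putting it together: 1,1-dibromononane.

1,1-dibromononane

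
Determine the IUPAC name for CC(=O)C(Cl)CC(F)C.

3-chloro-5-fluorohexan-2-one

Counting along the main chain through the carbonyl gives 6 carbons: the parent is hexane.
A ketone (C=O on an internal carbon) is the principal characteristic group, giving the suffix -one.
Choose the numbering such that numbering from this end puts the carbonyl group at C-2 rather than C-5.
That gives the carbonyl at C-2; a chloro group at C-3; a fluoro group at C-5.
The substituents are ordered alphabetically, ignoring any di-/tri- multipliers.
Assembling the pieces gives 3-chloro-5-fluorohexan-2-one.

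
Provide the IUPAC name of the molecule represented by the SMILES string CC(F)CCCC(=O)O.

The longest chain bearing the –COOH group is 6 carbons long (hexane).
The highest-priority functional group is a carboxylic acid (terminal –COOH), so the name ends in -oic acid.
Choose the numbering such that the carboxylic acid carbon is C-1 by definition.
This places a fluoro group at C-5.
Putting it together: 5-fluorohexanoic acid.

5-fluorohexanoic acid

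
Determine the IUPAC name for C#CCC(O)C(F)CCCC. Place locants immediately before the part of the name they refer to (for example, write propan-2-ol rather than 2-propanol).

5-fluoronon-1-yn-4-ol

The longest chain bearing the –OH group and the multiple bond is 9 carbons long (nonane).
The highest-priority functional group is an alcohol (–OH), so the name ends in -ol.
There is one C≡C triple bond, indicated by the ending -yne.
Choose the numbering such that numbering from this end puts the hydroxyl group at C-4 rather than C-6.
This places the hydroxyl at C-4; the triple bond between C-1 and C-2; a fluoro group at C-5.
The name is 5-fluoronon-1-yn-4-ol.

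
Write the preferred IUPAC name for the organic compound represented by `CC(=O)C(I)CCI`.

3,5-diiodopentan-2-one

The longest carbon chain that includes the carbonyl has 5 carbons, so the parent hydride is pentane.
The principal characteristic group is a ketone (C=O on an internal carbon), named with the suffix -one.
The numbering direction is chosen so that numbering from this end puts the carbonyl group at C-2 rather than C-4.
With this numbering: the carbonyl at C-2; iodo groups at C-3 and C-5.
Assembling the pieces gives 3,5-diiodopentan-2-one.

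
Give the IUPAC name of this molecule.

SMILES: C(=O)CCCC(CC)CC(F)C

The longest chain bearing the –CHO group is 8 carbons long (octane).
The principal characteristic group is an aldehyde (terminal –CHO), named with the suffix -al.
Choose the numbering such that the aldehyde carbon is C-1 by definition.
With this numbering: an ethyl group at C-5; a fluoro group at C-7.
The substituents are ordered alphabetically, ignoring any di-/tri- multipliers.
The name is 5-ethyl-7-fluorooctanal.

5-ethyl-7-fluorooctanal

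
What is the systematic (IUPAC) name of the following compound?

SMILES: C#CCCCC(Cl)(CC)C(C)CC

Counting along the main chain through the multiple bond gives 9 carbons: the parent is nonane.
There is one C≡C triple bond, indicated by the ending -yne.
The numbering direction is chosen so that numbering from this end puts the triple bond at C-1 rather than C-8.
This places the triple bond between C-1 and C-2; a chloro group at C-6; an ethyl group at C-6; a methyl group at C-7.
Prefixes are listed alphabetically: chloro, ethyl, methyl.
Putting it together: 6-chloro-6-ethyl-7-methylnon-1-yne.

6-chloro-6-ethyl-7-methylnon-1-yne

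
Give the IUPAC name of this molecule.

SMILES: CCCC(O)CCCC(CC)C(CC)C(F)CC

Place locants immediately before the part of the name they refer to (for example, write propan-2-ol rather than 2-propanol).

8,9-diethyl-10-fluorododecan-4-ol

The longest carbon chain that includes the –OH group has 12 carbons, so the parent hydride is dodecane.
The principal characteristic group is an alcohol (–OH), named with the suffix -ol.
Number the chain so that numbering from this end puts the hydroxyl group at C-4 rather than C-9.
With this numbering: the hydroxyl at C-4; ethyl groups at C-8 and C-9; a fluoro group at C-10.
Prefixes are listed alphabetically: ethyl, fluoro.
Assembling the pieces gives 8,9-diethyl-10-fluorododecan-4-ol.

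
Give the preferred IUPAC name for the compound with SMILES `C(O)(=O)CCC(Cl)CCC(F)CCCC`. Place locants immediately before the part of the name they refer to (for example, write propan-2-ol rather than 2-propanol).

The longest chain bearing the –COOH group is 11 carbons long (undecane).
The highest-priority functional group is a carboxylic acid (terminal –COOH), so the name ends in -oic acid.
Choose the numbering such that the carboxylic acid carbon is C-1 by definition.
That gives a chloro group at C-4; a fluoro group at C-7.
Substituent prefixes are cited in alphabetical order (multiplying prefixes like di-/tri- are ignored for ordering).
Assembling the pieces gives 4-chloro-7-fluoroundecanoic acid.

4-chloro-7-fluoroundecanoic acid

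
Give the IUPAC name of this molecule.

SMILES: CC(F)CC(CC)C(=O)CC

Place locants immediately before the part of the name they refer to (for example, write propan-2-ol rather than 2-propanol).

The longest chain bearing the carbonyl is 7 carbons long (heptane).
A ketone (C=O on an internal carbon) is the principal characteristic group, giving the suffix -one.
Choose the numbering such that numbering from this end puts the carbonyl group at C-3 rather than C-5.
This places the carbonyl at C-3; an ethyl group at C-4; a fluoro group at C-6.
Prefixes are listed alphabetically: ethyl, fluoro.
The name is 4-ethyl-6-fluoroheptan-3-one.

4-ethyl-6-fluoroheptan-3-one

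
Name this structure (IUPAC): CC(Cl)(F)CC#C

Counting along the main chain through the multiple bond gives 5 carbons: the parent is pentane.
The chain contains a C≡C triple bond, so the unsaturation ending is -yne.
The numbering direction is chosen so that numbering from this end puts the triple bond at C-1 rather than C-4.
This places the triple bond between C-1 and C-2; a chloro group at C-4; a fluoro group at C-4.
Prefixes are listed alphabetically: chloro, fluoro.
The name is 4-chloro-4-fluoropent-1-yne.

4-chloro-4-fluoropent-1-yne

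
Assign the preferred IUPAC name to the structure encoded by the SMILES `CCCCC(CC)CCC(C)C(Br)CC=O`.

Counting along the main chain through the –CHO group gives 11 carbons: the parent is undecane.
An aldehyde (terminal –CHO) is the principal characteristic group, giving the suffix -al.
The numbering direction is chosen so that the aldehyde carbon is C-1 by definition.
With this numbering: a bromo group at C-3; an ethyl group at C-7; a methyl group at C-4.
Prefixes are listed alphabetically: bromo, ethyl, methyl.
Assembling the pieces gives 3-bromo-7-ethyl-4-methylundecanal.

3-bromo-7-ethyl-4-methylundecanal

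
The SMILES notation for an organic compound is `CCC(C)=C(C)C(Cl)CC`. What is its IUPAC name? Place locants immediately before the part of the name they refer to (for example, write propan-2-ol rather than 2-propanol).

The longest chain bearing the multiple bond is 7 carbons long (heptane).
The chain contains a C=C double bond, so the unsaturation ending is -ene.
Choose the numbering such that numbering from this end puts the double bond at C-3 rather than C-4.
That gives the double bond between C-3 and C-4; a chloro group at C-5; methyl groups at C-3 and C-4.
Prefixes are listed alphabetically: chloro, methyl.
The name is 5-chloro-3,4-dimethylhept-3-ene.

5-chloro-3,4-dimethylhept-3-ene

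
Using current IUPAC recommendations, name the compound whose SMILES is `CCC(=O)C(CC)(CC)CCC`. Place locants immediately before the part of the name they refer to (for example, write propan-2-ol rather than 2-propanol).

The longest chain bearing the carbonyl is 7 carbons long (heptane).
The principal characteristic group is a ketone (C=O on an internal carbon), named with the suffix -one.
Choose the numbering such that numbering from this end puts the carbonyl group at C-3 rather than C-5.
With this numbering: the carbonyl at C-3; two ethyl groups at C-4.
Putting it together: 4,4-diethylheptan-3-one.

4,4-diethylheptan-3-one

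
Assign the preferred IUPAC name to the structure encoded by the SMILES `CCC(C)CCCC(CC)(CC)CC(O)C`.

4,4-diethyl-8-methyldecan-2-ol

The longest chain bearing the –OH group is 10 carbons long (decane).
The principal characteristic group is an alcohol (–OH), named with the suffix -ol.
Number the chain so that numbering from this end puts the hydroxyl group at C-2 rather than C-9.
That gives the hydroxyl at C-2; two ethyl groups at C-4; a methyl group at C-8.
The substituents are ordered alphabetically, ignoring any di-/tri- multipliers.
The name is 4,4-diethyl-8-methyldecan-2-ol.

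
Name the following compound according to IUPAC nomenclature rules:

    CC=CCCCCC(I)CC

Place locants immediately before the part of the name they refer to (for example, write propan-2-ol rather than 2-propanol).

Counting along the main chain through the multiple bond gives 10 carbons: the parent is decane.
There is one C=C double bond, indicated by the ending -ene.
The numbering direction is chosen so that numbering from this end puts the double bond at C-2 rather than C-8.
This places the double bond between C-2 and C-3; an iodo group at C-8.
The name is 8-iododec-2-ene.

8-iododec-2-ene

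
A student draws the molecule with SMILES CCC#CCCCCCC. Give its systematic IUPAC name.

dec-3-yne

Counting along the main chain through the multiple bond gives 10 carbons: the parent is decane.
The chain contains a C≡C triple bond, so the unsaturation ending is -yne.
Number the chain so that numbering from this end puts the triple bond at C-3 rather than C-7.
That gives the triple bond between C-3 and C-4.
The name is dec-3-yne.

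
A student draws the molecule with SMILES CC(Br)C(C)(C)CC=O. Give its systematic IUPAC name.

4-bromo-3,3-dimethylpentanal

The longest chain bearing the –CHO group is 5 carbons long (pentane).
The highest-priority functional group is an aldehyde (terminal –CHO), so the name ends in -al.
Number the chain so that the aldehyde carbon is C-1 by definition.
That gives a bromo group at C-4; two methyl groups at C-3.
The substituents are ordered alphabetically, ignoring any di-/tri- multipliers.
Putting it together: 4-bromo-3,3-dimethylpentanal.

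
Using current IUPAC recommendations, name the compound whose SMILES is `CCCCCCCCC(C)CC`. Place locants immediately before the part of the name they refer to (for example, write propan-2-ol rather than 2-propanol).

3-methylundecane

The longest continuous carbon chain has 11 atoms, so the parent hydride is undecane.
Number the chain so that the substituent locant set {3} is lower than {9} at the first point of difference.
With this numbering: a methyl group at C-3.
The name is 3-methylundecane.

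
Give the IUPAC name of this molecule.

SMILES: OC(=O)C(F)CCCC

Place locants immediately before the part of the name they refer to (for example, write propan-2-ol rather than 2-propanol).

2-fluorohexanoic acid

The longest carbon chain that includes the –COOH group has 6 carbons, so the parent hydride is hexane.
The highest-priority functional group is a carboxylic acid (terminal –COOH), so the name ends in -oic acid.
Number the chain so that the carboxylic acid carbon is C-1 by definition.
That gives a fluoro group at C-2.
Assembling the pieces gives 2-fluorohexanoic acid.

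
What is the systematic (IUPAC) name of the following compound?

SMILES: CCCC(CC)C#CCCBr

1-bromo-5-ethyloct-3-yne

Counting along the main chain through the multiple bond gives 8 carbons: the parent is octane.
The chain contains a C≡C triple bond, so the unsaturation ending is -yne.
Number the chain so that numbering from this end puts the triple bond at C-3 rather than C-5.
This places the triple bond between C-3 and C-4; a bromo group at C-1; an ethyl group at C-5.
The substituents are ordered alphabetically, ignoring any di-/tri- multipliers.
Assembling the pieces gives 1-bromo-5-ethyloct-3-yne.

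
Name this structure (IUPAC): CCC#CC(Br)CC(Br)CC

5,7-dibromonon-3-yne

The longest chain bearing the multiple bond is 9 carbons long (nonane).
The chain contains a C≡C triple bond, so the unsaturation ending is -yne.
The numbering direction is chosen so that numbering from this end puts the triple bond at C-3 rather than C-6.
That gives the triple bond between C-3 and C-4; bromo groups at C-5 and C-7.
The name is 5,7-dibromonon-3-yne.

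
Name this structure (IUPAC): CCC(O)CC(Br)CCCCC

The longest carbon chain that includes the –OH group has 10 carbons, so the parent hydride is decane.
The principal characteristic group is an alcohol (–OH), named with the suffix -ol.
Number the chain so that numbering from this end puts the hydroxyl group at C-3 rather than C-8.
That gives the hydroxyl at C-3; a bromo group at C-5.
The name is 5-bromodecan-3-ol.

5-bromodecan-3-ol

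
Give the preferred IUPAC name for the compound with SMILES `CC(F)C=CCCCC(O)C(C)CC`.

10-fluoro-3-methylundec-8-en-4-ol

The longest chain bearing the –OH group and the multiple bond is 11 carbons long (undecane).
The principal characteristic group is an alcohol (–OH), named with the suffix -ol.
A C=C double bond in the chain gives the infix -ene-.
Number the chain so that numbering from this end puts the hydroxyl group at C-4 rather than C-8.
That gives the hydroxyl at C-4; the double bond between C-8 and C-9; a fluoro group at C-10; a methyl group at C-3.
The substituents are ordered alphabetically, ignoring any di-/tri- multipliers.
Assembling the pieces gives 10-fluoro-3-methylundec-8-en-4-ol.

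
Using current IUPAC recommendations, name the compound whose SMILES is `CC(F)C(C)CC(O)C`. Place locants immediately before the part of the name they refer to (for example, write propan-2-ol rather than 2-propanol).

5-fluoro-4-methylhexan-2-ol

The longest carbon chain that includes the –OH group has 6 carbons, so the parent hydride is hexane.
An alcohol (–OH) is the principal characteristic group, giving the suffix -ol.
Number the chain so that numbering from this end puts the hydroxyl group at C-2 rather than C-5.
That gives the hydroxyl at C-2; a fluoro group at C-5; a methyl group at C-4.
The substituents are ordered alphabetically, ignoring any di-/tri- multipliers.
The name is 5-fluoro-4-methylhexan-2-ol.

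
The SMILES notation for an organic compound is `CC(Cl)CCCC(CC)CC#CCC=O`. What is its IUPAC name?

The longest carbon chain that includes the –CHO group and the multiple bond has 11 carbons, so the parent hydride is undecane.
An aldehyde (terminal –CHO) is the principal characteristic group, giving the suffix -al.
There is one C≡C triple bond, indicated by the ending -yne.
Number the chain so that the aldehyde carbon is C-1 by definition.
That gives the triple bond between C-3 and C-4; a chloro group at C-10; an ethyl group at C-6.
Prefixes are listed alphabetically: chloro, ethyl.
Assembling the pieces gives 10-chloro-6-ethylundec-3-ynal.

10-chloro-6-ethylundec-3-ynal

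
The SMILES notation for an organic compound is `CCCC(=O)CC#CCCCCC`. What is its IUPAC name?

The longest carbon chain that includes the carbonyl and the multiple bond has 12 carbons, so the parent hydride is dodecane.
The principal characteristic group is a ketone (C=O on an internal carbon), named with the suffix -one.
A C≡C triple bond in the chain gives the infix -yne-.
Choose the numbering such that numbering from this end puts the carbonyl group at C-4 rather than C-9.
That gives the carbonyl at C-4; the triple bond between C-6 and C-7.
Putting it together: dodec-6-yn-4-one.

dodec-6-yn-4-one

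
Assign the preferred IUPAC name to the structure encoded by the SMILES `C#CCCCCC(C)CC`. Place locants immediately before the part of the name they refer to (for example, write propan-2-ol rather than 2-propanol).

7-methylnon-1-yne

The longest chain bearing the multiple bond is 9 carbons long (nonane).
The chain contains a C≡C triple bond, so the unsaturation ending is -yne.
Choose the numbering such that numbering from this end puts the triple bond at C-1 rather than C-8.
With this numbering: the triple bond between C-1 and C-2; a methyl group at C-7.
Putting it together: 7-methylnon-1-yne.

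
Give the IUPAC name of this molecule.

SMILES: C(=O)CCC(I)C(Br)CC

The longest carbon chain that includes the –CHO group has 7 carbons, so the parent hydride is heptane.
The highest-priority functional group is an aldehyde (terminal –CHO), so the name ends in -al.
The numbering direction is chosen so that the aldehyde carbon is C-1 by definition.
With this numbering: a bromo group at C-5; an iodo group at C-4.
Substituent prefixes are cited in alphabetical order (multiplying prefixes like di-/tri- are ignored for ordering).
Assembling the pieces gives 5-bromo-4-iodoheptanal.

5-bromo-4-iodoheptanal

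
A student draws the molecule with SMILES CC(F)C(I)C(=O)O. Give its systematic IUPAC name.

3-fluoro-2-iodobutanoic acid

Counting along the main chain through the –COOH group gives 4 carbons: the parent is butane.
The highest-priority functional group is a carboxylic acid (terminal –COOH), so the name ends in -oic acid.
The numbering direction is chosen so that the carboxylic acid carbon is C-1 by definition.
This places a fluoro group at C-3; an iodo group at C-2.
Substituent prefixes are cited in alphabetical order (multiplying prefixes like di-/tri- are ignored for ordering).
The name is 3-fluoro-2-iodobutanoic acid.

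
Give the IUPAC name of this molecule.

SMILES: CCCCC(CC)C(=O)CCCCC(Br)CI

11-bromo-5-ethyl-12-iodododecan-6-one

Counting along the main chain through the carbonyl gives 12 carbons: the parent is dodecane.
A ketone (C=O on an internal carbon) is the principal characteristic group, giving the suffix -one.
Number the chain so that numbering from this end puts the carbonyl group at C-6 rather than C-7.
With this numbering: the carbonyl at C-6; a bromo group at C-11; an ethyl group at C-5; an iodo group at C-12.
Substituent prefixes are cited in alphabetical order (multiplying prefixes like di-/tri- are ignored for ordering).
The name is 11-bromo-5-ethyl-12-iodododecan-6-one.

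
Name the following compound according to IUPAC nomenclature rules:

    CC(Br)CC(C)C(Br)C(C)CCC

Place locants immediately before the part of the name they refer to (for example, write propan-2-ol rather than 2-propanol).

The longest continuous carbon chain has 9 atoms, so the parent hydride is nonane.
Number the chain so that the substituent locant set {2,4,5,6} is lower than {4,5,6,8} at the first point of difference.
That gives bromo groups at C-2 and C-5; methyl groups at C-4 and C-6.
Prefixes are listed alphabetically: bromo, methyl.
Assembling the pieces gives 2,5-dibromo-4,6-dimethylnonane.

2,5-dibromo-4,6-dimethylnonane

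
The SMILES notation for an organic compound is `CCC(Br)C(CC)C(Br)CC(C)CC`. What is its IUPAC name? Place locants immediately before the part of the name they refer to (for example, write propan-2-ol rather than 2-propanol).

3,5-dibromo-4-ethyl-7-methylnonane

The parent chain contains 9 carbons (nonane).
Number the chain so that the substituent locant set {3,4,5,7} is lower than {3,5,6,7} at the first point of difference.
With this numbering: bromo groups at C-3 and C-5; an ethyl group at C-4; a methyl group at C-7.
Substituent prefixes are cited in alphabetical order (multiplying prefixes like di-/tri- are ignored for ordering).
Putting it together: 3,5-dibromo-4-ethyl-7-methylnonane.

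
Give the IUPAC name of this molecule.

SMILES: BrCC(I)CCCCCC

1-bromo-2-iodooctane

The longest continuous carbon chain has 8 atoms, so the parent hydride is octane.
The numbering direction is chosen so that the substituent locant set {1,2} is lower than {7,8} at the first point of difference.
With this numbering: a bromo group at C-1; an iodo group at C-2.
Prefixes are listed alphabetically: bromo, iodo.
The name is 1-bromo-2-iodooctane.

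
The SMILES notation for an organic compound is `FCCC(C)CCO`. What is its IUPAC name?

The longest chain bearing the –OH group is 5 carbons long (pentane).
The principal characteristic group is an alcohol (–OH), named with the suffix -ol.
Choose the numbering such that numbering from this end puts the hydroxyl group at C-1 rather than C-5.
That gives the hydroxyl at C-1; a fluoro group at C-5; a methyl group at C-3.
The substituents are ordered alphabetically, ignoring any di-/tri- multipliers.
Assembling the pieces gives 5-fluoro-3-methylpentan-1-ol.

5-fluoro-3-methylpentan-1-ol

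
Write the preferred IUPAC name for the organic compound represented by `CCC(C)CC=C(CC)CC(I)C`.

4-ethyl-2-iodo-7-methylnon-4-ene

The longest carbon chain that includes the multiple bond has 9 carbons, so the parent hydride is nonane.
There is one C=C double bond, indicated by the ending -ene.
The numbering direction is chosen so that numbering from this end puts the double bond at C-4 rather than C-5.
That gives the double bond between C-4 and C-5; an ethyl group at C-4; an iodo group at C-2; a methyl group at C-7.
The substituents are ordered alphabetically, ignoring any di-/tri- multipliers.
The name is 4-ethyl-2-iodo-7-methylnon-4-ene.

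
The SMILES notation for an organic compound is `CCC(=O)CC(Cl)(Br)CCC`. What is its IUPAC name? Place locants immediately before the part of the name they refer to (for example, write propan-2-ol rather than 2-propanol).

Counting along the main chain through the carbonyl gives 8 carbons: the parent is octane.
The principal characteristic group is a ketone (C=O on an internal carbon), named with the suffix -one.
Number the chain so that numbering from this end puts the carbonyl group at C-3 rather than C-6.
With this numbering: the carbonyl at C-3; a bromo group at C-5; a chloro group at C-5.
The substituents are ordered alphabetically, ignoring any di-/tri- multipliers.
Assembling the pieces gives 5-bromo-5-chlorooctan-3-one.

5-bromo-5-chlorooctan-3-one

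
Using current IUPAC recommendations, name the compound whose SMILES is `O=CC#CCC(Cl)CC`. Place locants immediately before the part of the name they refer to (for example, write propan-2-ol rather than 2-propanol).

The longest chain bearing the –CHO group and the multiple bond is 7 carbons long (heptane).
The highest-priority functional group is an aldehyde (terminal –CHO), so the name ends in -al.
The chain contains a C≡C triple bond, so the unsaturation ending is -yne.
The numbering direction is chosen so that the aldehyde carbon is C-1 by definition.
With this numbering: the triple bond between C-2 and C-3; a chloro group at C-5.
The name is 5-chlorohept-2-ynal.

5-chlorohept-2-ynal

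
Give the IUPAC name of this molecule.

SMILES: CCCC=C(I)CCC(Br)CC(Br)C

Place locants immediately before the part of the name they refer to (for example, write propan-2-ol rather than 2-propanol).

The longest carbon chain that includes the multiple bond has 11 carbons, so the parent hydride is undecane.
The chain contains a C=C double bond, so the unsaturation ending is -ene.
The numbering direction is chosen so that numbering from this end puts the double bond at C-4 rather than C-7.
That gives the double bond between C-4 and C-5; bromo groups at C-8 and C-10; an iodo group at C-5.
Prefixes are listed alphabetically: bromo, iodo.
Putting it together: 8,10-dibromo-5-iodoundec-4-ene.

8,10-dibromo-5-iodoundec-4-ene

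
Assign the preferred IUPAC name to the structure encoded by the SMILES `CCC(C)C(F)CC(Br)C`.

The parent chain contains 7 carbons (heptane).
Number the chain so that the substituent locant set {2,4,5} is lower than {3,4,6} at the first point of difference.
This places a bromo group at C-2; a fluoro group at C-4; a methyl group at C-5.
Substituent prefixes are cited in alphabetical order (multiplying prefixes like di-/tri- are ignored for ordering).
The name is 2-bromo-4-fluoro-5-methylheptane.

2-bromo-4-fluoro-5-methylheptane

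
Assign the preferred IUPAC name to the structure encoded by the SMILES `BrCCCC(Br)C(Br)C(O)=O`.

Counting along the main chain through the –COOH group gives 6 carbons: the parent is hexane.
A carboxylic acid (terminal –COOH) is the principal characteristic group, giving the suffix -oic acid.
The numbering direction is chosen so that the carboxylic acid carbon is C-1 by definition.
This places bromo groups at C-2 and C-3 and C-6.
The name is 2,3,6-tribromohexanoic acid.

2,3,6-tribromohexanoic acid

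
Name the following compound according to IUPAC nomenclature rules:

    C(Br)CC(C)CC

1-bromo-3-methylpentane

The longest carbon chain is 5 atoms: the parent is pentane.
Choose the numbering such that the substituent locant set {1,3} is lower than {3,5} at the first point of difference.
This places a bromo group at C-1; a methyl group at C-3.
Substituent prefixes are cited in alphabetical order (multiplying prefixes like di-/tri- are ignored for ordering).
The name is 1-bromo-3-methylpentane.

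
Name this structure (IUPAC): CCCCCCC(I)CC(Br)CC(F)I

The parent chain contains 11 carbons (undecane).
Choose the numbering such that the substituent locant set {1,1,3,5} is lower than {7,9,11,11} at the first point of difference.
With this numbering: a bromo group at C-3; a fluoro group at C-1; iodo groups at C-1 and C-5.
Substituent prefixes are cited in alphabetical order (multiplying prefixes like di-/tri- are ignored for ordering).
The name is 3-bromo-1-fluoro-1,5-diiodoundecane.

3-bromo-1-fluoro-1,5-diiodoundecane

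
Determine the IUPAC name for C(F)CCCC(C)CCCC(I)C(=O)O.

The longest chain bearing the –COOH group is 10 carbons long (decane).
The principal characteristic group is a carboxylic acid (terminal –COOH), named with the suffix -oic acid.
The numbering direction is chosen so that the carboxylic acid carbon is C-1 by definition.
That gives a fluoro group at C-10; an iodo group at C-2; a methyl group at C-6.
Prefixes are listed alphabetically: fluoro, iodo, methyl.
The name is 10-fluoro-2-iodo-6-methyldecanoic acid.

10-fluoro-2-iodo-6-methyldecanoic acid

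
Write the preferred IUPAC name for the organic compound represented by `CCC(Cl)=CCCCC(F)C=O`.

The longest chain bearing the –CHO group and the multiple bond is 9 carbons long (nonane).
The principal characteristic group is an aldehyde (terminal –CHO), named with the suffix -al.
The chain contains a C=C double bond, so the unsaturation ending is -ene.
Number the chain so that the aldehyde carbon is C-1 by definition.
This places the double bond between C-6 and C-7; a chloro group at C-7; a fluoro group at C-2.
Prefixes are listed alphabetically: chloro, fluoro.
The name is 7-chloro-2-fluoronon-6-enal.

7-chloro-2-fluoronon-6-enal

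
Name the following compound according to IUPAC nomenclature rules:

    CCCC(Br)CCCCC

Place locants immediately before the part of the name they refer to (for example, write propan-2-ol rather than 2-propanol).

The longest continuous carbon chain has 9 atoms, so the parent hydride is nonane.
Choose the numbering such that the substituent locant set {4} is lower than {6} at the first point of difference.
That gives a bromo group at C-4.
Assembling the pieces gives 4-bromononane.

4-bromononane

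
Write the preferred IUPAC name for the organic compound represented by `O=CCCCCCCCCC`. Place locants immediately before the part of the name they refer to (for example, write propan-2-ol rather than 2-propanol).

decanal

Counting along the main chain through the –CHO group gives 10 carbons: the parent is decane.
The highest-priority functional group is an aldehyde (terminal –CHO), so the name ends in -al.
The numbering direction is chosen so that the aldehyde carbon is C-1 by definition.
Putting it together: decanal.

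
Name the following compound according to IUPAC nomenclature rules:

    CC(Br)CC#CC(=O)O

5-bromohex-2-ynoic acid

Counting along the main chain through the –COOH group and the multiple bond gives 6 carbons: the parent is hexane.
The principal characteristic group is a carboxylic acid (terminal –COOH), named with the suffix -oic acid.
A C≡C triple bond in the chain gives the infix -yne-.
Number the chain so that the carboxylic acid carbon is C-1 by definition.
With this numbering: the triple bond between C-2 and C-3; a bromo group at C-5.
Putting it together: 5-bromohex-2-ynoic acid.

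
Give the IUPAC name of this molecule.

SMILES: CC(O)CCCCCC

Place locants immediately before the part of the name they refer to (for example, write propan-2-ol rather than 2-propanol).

octan-2-ol

The longest chain bearing the –OH group is 8 carbons long (octane).
The principal characteristic group is an alcohol (–OH), named with the suffix -ol.
Choose the numbering such that numbering from this end puts the hydroxyl group at C-2 rather than C-7.
That gives the hydroxyl at C-2.
Assembling the pieces gives octan-2-ol.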